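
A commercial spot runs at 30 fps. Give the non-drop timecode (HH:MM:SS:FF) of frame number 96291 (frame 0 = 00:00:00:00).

96291 ÷ 30 = 3209 full seconds, remainder 21 frames.
3209 s = 0 h 53 min 29 s.
Timecode: 00:53:29:21.

00:53:29:21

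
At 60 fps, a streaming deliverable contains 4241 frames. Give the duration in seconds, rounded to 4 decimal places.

70.6833 seconds

Running time = 4241 × 1/60 = 4241/60 s ≈ 70.6833 s.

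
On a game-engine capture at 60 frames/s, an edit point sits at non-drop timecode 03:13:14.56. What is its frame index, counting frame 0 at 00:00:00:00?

Total seconds to the label: (3 × 3600 + 13 × 60 + 14) = 11594.
Frame index = 11594 × 60 + 56 = 695696.

frame 695696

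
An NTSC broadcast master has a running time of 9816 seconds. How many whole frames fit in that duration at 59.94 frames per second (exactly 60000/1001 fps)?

Frames = 9816 × 60000/1001 = 588960000/1001 ≈ 588371.6284.
Complete frames: 588371.

588371 frames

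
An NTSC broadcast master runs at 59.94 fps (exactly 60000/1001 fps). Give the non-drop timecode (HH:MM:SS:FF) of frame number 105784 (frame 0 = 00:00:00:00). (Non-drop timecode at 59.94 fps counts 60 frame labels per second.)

105784 ÷ 60 = 1763 full seconds, remainder 4 frames.
1763 s = 0 h 29 min 23 s.
Timecode: 00:29:23:04.

00:29:23:04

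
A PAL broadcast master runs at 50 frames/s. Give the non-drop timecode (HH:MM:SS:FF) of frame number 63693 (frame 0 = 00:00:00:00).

00:21:13:43

63693 ÷ 50 = 1273 full seconds, remainder 43 frames.
1273 s = 0 h 21 min 13 s.
Timecode: 00:21:13:43.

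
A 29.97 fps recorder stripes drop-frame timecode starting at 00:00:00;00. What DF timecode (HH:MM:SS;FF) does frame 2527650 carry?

23:25:39;10

Each 10-minute DF block holds 10 × 60 × 30 − 9 × 2 = 17982 frames. 2527650 ÷ 17982 → 140 full blocks, remainder 10170.
Within the partial block the first minute is 1800 frames and each further minute 1798, so 5 further minute boundaries passed. Total skipped labels = 18 × 140 + 2 × 5 = 2530.
Non-drop label index = 2527650 + 2530 = 2530180; at 30 labels/s that is 23:25:39:10, i.e. DF 23:25:39;10.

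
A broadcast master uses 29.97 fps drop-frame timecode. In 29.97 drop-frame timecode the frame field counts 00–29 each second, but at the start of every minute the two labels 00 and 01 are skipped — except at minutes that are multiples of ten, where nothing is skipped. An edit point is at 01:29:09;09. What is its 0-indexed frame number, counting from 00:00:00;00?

As if non-drop at 30 labels/s: (1 × 3600 + 29 × 60 + 9) × 30 + 9 = 160479.
Minute boundaries passed: 89; those not divisible by 10: 89 − 8 = 81; dropped labels = 2 × 81 = 162.
Actual frame index = 160479 − 162 = 160317.

160317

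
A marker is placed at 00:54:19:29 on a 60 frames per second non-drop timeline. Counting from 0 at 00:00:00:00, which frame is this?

195569

Total seconds to the label: (0 × 3600 + 54 × 60 + 19) = 3259.
Frame index = 3259 × 60 + 29 = 195569.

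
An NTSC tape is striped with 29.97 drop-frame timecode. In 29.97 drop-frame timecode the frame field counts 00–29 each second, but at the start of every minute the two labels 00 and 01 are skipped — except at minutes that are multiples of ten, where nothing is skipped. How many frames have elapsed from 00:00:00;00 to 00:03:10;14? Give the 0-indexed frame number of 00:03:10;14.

Complete 10-minute blocks: 0, each 17982 frames → 0.
Remaining 3 whole minutes in the current block: 1800 + 2 × 1798 = 5396 frames.
Within the current minute: 10 × 30 + 14 − 2 = 312 (labels ;00/;01 skipped at this minute). Total = 0 + 5396 + 312 = 5708.

5708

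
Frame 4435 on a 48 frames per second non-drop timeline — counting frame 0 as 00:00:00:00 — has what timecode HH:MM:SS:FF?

00:01:32:19

4435 ÷ 48 = 92 full seconds, remainder 19 frames.
92 s = 0 h 1 min 32 s.
Timecode: 00:01:32:19.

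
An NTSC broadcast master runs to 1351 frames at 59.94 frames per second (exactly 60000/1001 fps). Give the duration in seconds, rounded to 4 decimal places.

Running time = 1351 × 1001/60000 = 1352351/60000 s ≈ 22.5392 s.

22.5392 seconds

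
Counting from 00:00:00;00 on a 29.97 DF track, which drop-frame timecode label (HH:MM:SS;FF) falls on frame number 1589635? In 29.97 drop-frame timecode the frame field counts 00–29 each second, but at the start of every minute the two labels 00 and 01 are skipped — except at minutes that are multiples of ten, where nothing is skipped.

14:44:00;27

Ten DF minutes hold 17982 frames, so frame 1589635 lies in block 88 (frames 1582416–1600397) with 7219 frames into that block.
The block's first minute is 1800 frames and the rest 1798 each; 7219 frames reaches minute 4, so 88 × 18 + 4 × 2 = 1592 labels have been skipped so far.
Adding those back, label number 1589635 + 1592 = 1591227 at 30 labels/s is 53040 s + 27 f = 14 h 44 min 0 s frame 27, i.e. 14:44:00;27.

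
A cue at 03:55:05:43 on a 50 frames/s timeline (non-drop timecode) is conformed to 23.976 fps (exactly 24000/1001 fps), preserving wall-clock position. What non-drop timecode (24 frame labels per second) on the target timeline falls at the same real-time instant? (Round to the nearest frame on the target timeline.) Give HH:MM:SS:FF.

03:54:51:18

Source frame index: (3×3600 + 55×60 + 5) × 50 + 43 = 705293.
Real time: 705293 / (50) = 705293/50 s.
Target frame: (705293/50) × (24000/1001) = 338540640/1001 ≈ 338202.438 → 338202.
At 24 labels/s: frame 338202 → 03:54:51:18.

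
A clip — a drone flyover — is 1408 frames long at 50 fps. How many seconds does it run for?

28.16 seconds

Running time = 1408 / (50) = 28.16 s.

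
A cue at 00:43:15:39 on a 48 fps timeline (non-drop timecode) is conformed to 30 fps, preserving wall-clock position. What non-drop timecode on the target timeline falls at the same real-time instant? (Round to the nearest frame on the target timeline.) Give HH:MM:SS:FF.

Source frame index: (0×3600 + 43×60 + 15) × 48 + 39 = 124599.
Real time: 124599 / (48) = 41533/16 s.
Target frame: (41533/16) × (30) = 622995/8 ≈ 77874.375 → 77874.
At 30 labels/s: frame 77874 → 00:43:15:24.

00:43:15:24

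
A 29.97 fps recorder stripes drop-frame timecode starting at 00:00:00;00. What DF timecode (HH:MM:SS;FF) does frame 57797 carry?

Each 10-minute DF block holds 10 × 60 × 30 − 9 × 2 = 17982 frames. 57797 ÷ 17982 → 3 full blocks, remainder 3851.
Within the partial block the first minute is 1800 frames and each further minute 1798, so 2 further minute boundaries passed. Total skipped labels = 18 × 3 + 2 × 2 = 58.
Non-drop label index = 57797 + 58 = 57855; at 30 labels/s that is 00:32:08:15, i.e. DF 00:32:08;15.

00:32:08;15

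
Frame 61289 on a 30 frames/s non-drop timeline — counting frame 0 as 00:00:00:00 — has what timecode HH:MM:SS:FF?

61289 ÷ 30 = 2042 full seconds, remainder 29 frames.
2042 s = 0 h 34 min 2 s.
Timecode: 00:34:02:29.

00:34:02:29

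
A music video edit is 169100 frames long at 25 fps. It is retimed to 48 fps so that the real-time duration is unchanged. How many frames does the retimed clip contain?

Target frames = source frames × (target rate / source rate) = 169100 × (48)/(25) = 169100 × 48/25 = 324672.

324672 frames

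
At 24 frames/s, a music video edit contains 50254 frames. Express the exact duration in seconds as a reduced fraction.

Running time = 50254 ÷ (24) = 50254 × 1/24 = 25127/12 s.

25127/12 seconds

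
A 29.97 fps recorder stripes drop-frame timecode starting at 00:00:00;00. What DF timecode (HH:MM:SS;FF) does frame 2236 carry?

00:01:14;18

Ten DF minutes hold 17982 frames, so frame 2236 lies in block 0 (frames 0–17981) with 2236 frames into that block.
The block's first minute is 1800 frames and the rest 1798 each; 2236 frames reaches minute 1, so 0 × 18 + 1 × 2 = 2 labels have been skipped so far.
Adding those back, label number 2236 + 2 = 2238 at 30 labels/s is 74 s + 18 f = 0 h 1 min 14 s frame 18, i.e. 00:01:14;18.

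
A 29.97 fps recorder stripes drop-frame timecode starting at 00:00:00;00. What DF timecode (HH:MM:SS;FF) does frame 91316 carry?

Each 10-minute DF block holds 10 × 60 × 30 − 9 × 2 = 17982 frames. 91316 ÷ 17982 → 5 full blocks, remainder 1406.
Within the partial block the first minute is 1800 frames and each further minute 1798, so 0 further minute boundaries passed. Total skipped labels = 18 × 5 + 2 × 0 = 90.
Non-drop label index = 91316 + 90 = 91406; at 30 labels/s that is 00:50:46:26, i.e. DF 00:50:46;26.

00:50:46;26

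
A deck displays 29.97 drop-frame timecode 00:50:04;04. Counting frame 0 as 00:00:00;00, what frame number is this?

As if non-drop at 30 labels/s: (0 × 3600 + 50 × 60 + 4) × 30 + 4 = 90124.
Minute boundaries passed: 50; those not divisible by 10: 50 − 5 = 45; dropped labels = 2 × 45 = 90.
Actual frame index = 90124 − 90 = 90034.

90034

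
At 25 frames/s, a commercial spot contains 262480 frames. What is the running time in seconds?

Running time = 262480 / (25) = 10499.2 s.

10499.2 seconds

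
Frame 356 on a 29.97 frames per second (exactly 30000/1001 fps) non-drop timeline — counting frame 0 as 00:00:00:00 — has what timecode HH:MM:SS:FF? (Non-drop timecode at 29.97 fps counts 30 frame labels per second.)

00:00:11:26

356 ÷ 30 = 11 full seconds, remainder 26 frames.
11 s = 0 h 0 min 11 s.
Timecode: 00:00:11:26.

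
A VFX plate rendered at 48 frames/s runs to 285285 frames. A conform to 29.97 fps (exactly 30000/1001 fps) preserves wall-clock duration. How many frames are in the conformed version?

Target frames = source frames × (target rate / source rate) = 285285 × (30000/1001)/(48) = 285285 × 625/1001 = 178125.

178125 frames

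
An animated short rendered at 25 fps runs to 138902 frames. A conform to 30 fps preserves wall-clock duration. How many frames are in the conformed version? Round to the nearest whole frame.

166682 frames

Frames at target rate = 138902 × (30) / (25) = 833412/5 ≈ 166682.400.
Nearest whole frame: 166682.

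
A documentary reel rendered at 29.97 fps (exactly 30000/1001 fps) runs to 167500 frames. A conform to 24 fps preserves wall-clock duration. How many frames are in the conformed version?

134134 frames

Target frames = source frames × (target rate / source rate) = 167500 × (24)/(30000/1001) = 167500 × 1001/1250 = 134134.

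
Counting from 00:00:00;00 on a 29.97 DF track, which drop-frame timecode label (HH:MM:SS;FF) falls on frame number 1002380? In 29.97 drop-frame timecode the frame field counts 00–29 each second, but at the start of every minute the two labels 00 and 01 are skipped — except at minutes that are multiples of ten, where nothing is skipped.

09:17:26;04

Ten DF minutes hold 17982 frames, so frame 1002380 lies in block 55 (frames 989010–1006991) with 13370 frames into that block.
The block's first minute is 1800 frames and the rest 1798 each; 13370 frames reaches minute 7, so 55 × 18 + 7 × 2 = 1004 labels have been skipped so far.
Adding those back, label number 1002380 + 1004 = 1003384 at 30 labels/s is 33446 s + 4 f = 9 h 17 min 26 s frame 4, i.e. 09:17:26;04.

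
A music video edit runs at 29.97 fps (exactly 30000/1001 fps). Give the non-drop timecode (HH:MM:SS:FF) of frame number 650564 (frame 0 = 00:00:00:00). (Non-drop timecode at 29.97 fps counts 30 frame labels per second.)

06:01:25:14

650564 ÷ 30 = 21685 full seconds, remainder 14 frames.
21685 s = 6 h 1 min 25 s.
Timecode: 06:01:25:14.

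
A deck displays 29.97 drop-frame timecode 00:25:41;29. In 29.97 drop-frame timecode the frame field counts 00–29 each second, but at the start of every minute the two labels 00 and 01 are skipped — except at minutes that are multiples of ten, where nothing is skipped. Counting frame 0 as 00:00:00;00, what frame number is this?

46213

Complete 10-minute blocks: 2, each 17982 frames → 35964.
Remaining 5 whole minutes in the current block: 1800 + 4 × 1798 = 8992 frames.
Within the current minute: 41 × 30 + 29 − 2 = 1257 (labels ;00/;01 skipped at this minute). Total = 35964 + 8992 + 1257 = 46213.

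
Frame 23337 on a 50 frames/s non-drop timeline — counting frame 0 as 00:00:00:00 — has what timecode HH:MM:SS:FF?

00:07:46:37

23337 ÷ 50 = 466 full seconds, remainder 37 frames.
466 s = 0 h 7 min 46 s.
Timecode: 00:07:46:37.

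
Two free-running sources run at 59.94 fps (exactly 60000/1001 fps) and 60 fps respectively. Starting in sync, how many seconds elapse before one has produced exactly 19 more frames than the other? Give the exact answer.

The gap grows by |60 − 60000/1001| = 60/1001 frames per second.
Time for a 19-frame gap: 19 ÷ (60/1001) = 19019/60 s.

19019/60 seconds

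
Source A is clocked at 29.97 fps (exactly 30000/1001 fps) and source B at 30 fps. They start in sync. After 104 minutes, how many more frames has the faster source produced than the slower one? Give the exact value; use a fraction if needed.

104 min = 6240 s.
A emits 30000/1001 × 6240 = 14400000/77 frames; B emits 30 × 6240 = 187200.
Difference = 14400/77 frames (≈ 187.0130); B is ahead of A.

14400/77 frames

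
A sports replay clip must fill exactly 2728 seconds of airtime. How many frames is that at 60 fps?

Frames = 2728 × 60 = 163680.

163680 frames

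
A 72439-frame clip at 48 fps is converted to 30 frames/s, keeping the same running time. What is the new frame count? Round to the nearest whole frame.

45274 frames

Frames at target rate = 72439 × (30) / (48) = 362195/8 ≈ 45274.375.
Nearest whole frame: 45274.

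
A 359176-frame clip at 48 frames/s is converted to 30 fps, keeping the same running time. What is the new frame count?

Target frames = source frames × (target rate / source rate) = 359176 × (30)/(48) = 359176 × 5/8 = 224485.

224485 frames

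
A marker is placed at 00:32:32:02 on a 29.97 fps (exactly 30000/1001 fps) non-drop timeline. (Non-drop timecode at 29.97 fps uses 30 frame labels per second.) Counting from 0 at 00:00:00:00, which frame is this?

58562

Total seconds to the label: (0 × 3600 + 32 × 60 + 32) = 1952.
Frame index = 1952 × 30 + 2 = 58562.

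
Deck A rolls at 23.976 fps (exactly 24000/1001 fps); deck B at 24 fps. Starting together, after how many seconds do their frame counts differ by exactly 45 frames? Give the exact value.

1876.875 seconds

The gap grows by |24 − 24000/1001| = 24/1001 frames per second.
Time for a 45-frame gap: 45 ÷ (24/1001) = 1876.875 s.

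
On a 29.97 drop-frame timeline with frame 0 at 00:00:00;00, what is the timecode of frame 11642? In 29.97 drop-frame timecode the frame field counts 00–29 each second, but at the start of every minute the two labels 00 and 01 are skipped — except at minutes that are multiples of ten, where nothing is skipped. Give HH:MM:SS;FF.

00:06:28;14

Each 10-minute DF block holds 10 × 60 × 30 − 9 × 2 = 17982 frames. 11642 ÷ 17982 → 0 full blocks, remainder 11642.
Within the partial block the first minute is 1800 frames and each further minute 1798, so 6 further minute boundaries passed. Total skipped labels = 18 × 0 + 2 × 6 = 12.
Non-drop label index = 11642 + 12 = 11654; at 30 labels/s that is 00:06:28:14, i.e. DF 00:06:28;14.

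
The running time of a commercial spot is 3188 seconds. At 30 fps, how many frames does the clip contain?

Frames = 3188 × 30 = 95640.

95640 frames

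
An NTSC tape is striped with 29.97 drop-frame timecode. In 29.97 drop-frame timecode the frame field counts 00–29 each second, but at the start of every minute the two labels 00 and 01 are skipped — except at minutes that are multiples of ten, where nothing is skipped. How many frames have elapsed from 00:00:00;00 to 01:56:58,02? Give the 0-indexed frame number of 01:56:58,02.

210332

Complete 10-minute blocks: 11, each 17982 frames → 197802.
Remaining 6 whole minutes in the current block: 1800 + 5 × 1798 = 10790 frames.
Within the current minute: 58 × 30 + 2 − 2 = 1740 (labels ;00/;01 skipped at this minute). Total = 197802 + 10790 + 1740 = 210332.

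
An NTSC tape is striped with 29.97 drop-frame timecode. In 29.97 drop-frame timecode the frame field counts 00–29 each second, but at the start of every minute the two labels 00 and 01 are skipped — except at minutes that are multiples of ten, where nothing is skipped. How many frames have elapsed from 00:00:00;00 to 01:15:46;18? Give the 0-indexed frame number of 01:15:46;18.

136262

Complete 10-minute blocks: 7, each 17982 frames → 125874.
Remaining 5 whole minutes in the current block: 1800 + 4 × 1798 = 8992 frames.
Within the current minute: 46 × 30 + 18 − 2 = 1396 (labels ;00/;01 skipped at this minute). Total = 125874 + 8992 + 1396 = 136262.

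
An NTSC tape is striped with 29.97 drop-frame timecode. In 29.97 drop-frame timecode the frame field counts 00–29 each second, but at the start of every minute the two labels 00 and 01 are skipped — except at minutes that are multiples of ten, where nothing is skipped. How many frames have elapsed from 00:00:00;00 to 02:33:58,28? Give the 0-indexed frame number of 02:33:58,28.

Complete 10-minute blocks: 15, each 17982 frames → 269730.
Remaining 3 whole minutes in the current block: 1800 + 2 × 1798 = 5396 frames.
Within the current minute: 58 × 30 + 28 − 2 = 1766 (labels ;00/;01 skipped at this minute). Total = 269730 + 5396 + 1766 = 276892.

276892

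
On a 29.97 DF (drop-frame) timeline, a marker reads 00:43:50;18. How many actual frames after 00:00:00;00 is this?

As if non-drop at 30 labels/s: (0 × 3600 + 43 × 60 + 50) × 30 + 18 = 78918.
Minute boundaries passed: 43; those not divisible by 10: 43 − 4 = 39; dropped labels = 2 × 39 = 78.
Actual frame index = 78918 − 78 = 78840.

78840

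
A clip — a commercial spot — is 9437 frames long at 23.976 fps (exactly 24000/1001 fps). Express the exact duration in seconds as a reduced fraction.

9446437/24000 seconds

Running time = 9437 ÷ (24000/1001) = 9437 × 1001/24000 = 9446437/24000 s.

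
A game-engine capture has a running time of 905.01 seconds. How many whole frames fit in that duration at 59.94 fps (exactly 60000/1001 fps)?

54246 frames

Frames = 905.01 × 60000/1001 = 54300600/1001 ≈ 54246.3536.
Complete frames: 54246.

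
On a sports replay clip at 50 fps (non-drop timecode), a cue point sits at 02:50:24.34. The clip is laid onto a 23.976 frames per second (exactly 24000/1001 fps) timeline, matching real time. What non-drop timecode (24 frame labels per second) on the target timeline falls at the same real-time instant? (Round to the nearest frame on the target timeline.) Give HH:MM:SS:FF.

Source frame index: (2×3600 + 50×60 + 24) × 50 + 34 = 511234.
Real time: 511234 / (50) = 255617/25 s.
Target frame: (255617/25) × (24000/1001) = 245392320/1001 ≈ 245147.173 → 245147.
At 24 labels/s: frame 245147 → 02:50:14:11.

02:50:14:11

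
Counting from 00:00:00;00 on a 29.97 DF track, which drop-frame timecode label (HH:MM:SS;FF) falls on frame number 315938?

Ten DF minutes hold 17982 frames, so frame 315938 lies in block 17 (frames 305694–323675) with 10244 frames into that block.
The block's first minute is 1800 frames and the rest 1798 each; 10244 frames reaches minute 5, so 17 × 18 + 5 × 2 = 316 labels have been skipped so far.
Adding those back, label number 315938 + 316 = 316254 at 30 labels/s is 10541 s + 24 f = 2 h 55 min 41 s frame 24, i.e. 02:55:41;24.

02:55:41;24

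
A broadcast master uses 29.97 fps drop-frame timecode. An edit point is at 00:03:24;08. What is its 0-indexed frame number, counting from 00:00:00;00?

As if non-drop at 30 labels/s: (0 × 3600 + 3 × 60 + 24) × 30 + 8 = 6128.
Minute boundaries passed: 3; those not divisible by 10: 3 − 0 = 3; dropped labels = 2 × 3 = 6.
Actual frame index = 6128 − 6 = 6122.

6122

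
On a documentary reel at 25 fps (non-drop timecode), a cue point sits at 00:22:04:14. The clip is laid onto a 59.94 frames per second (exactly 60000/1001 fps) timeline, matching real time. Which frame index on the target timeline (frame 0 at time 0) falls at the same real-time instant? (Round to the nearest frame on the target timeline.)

Source frame index: (0×3600 + 22×60 + 4) × 25 + 14 = 33114.
Real time: 33114 / (25) = 33114/25 s.
Target frame: (33114/25) × (60000/1001) = 79473600/1001 ≈ 79394.206 → 79394.

frame 79394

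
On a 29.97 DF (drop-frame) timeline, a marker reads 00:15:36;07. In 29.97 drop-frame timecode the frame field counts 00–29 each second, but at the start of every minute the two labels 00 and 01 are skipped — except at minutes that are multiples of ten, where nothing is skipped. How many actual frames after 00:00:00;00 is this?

28059

Complete 10-minute blocks: 1, each 17982 frames → 17982.
Remaining 5 whole minutes in the current block: 1800 + 4 × 1798 = 8992 frames.
Within the current minute: 36 × 30 + 7 − 2 = 1085 (labels ;00/;01 skipped at this minute). Total = 17982 + 8992 + 1085 = 28059.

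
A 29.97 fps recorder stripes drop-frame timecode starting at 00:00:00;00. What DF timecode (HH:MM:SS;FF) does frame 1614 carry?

00:00:53;24

Each 10-minute DF block holds 10 × 60 × 30 − 9 × 2 = 17982 frames. 1614 ÷ 17982 → 0 full blocks, remainder 1614.
Within the partial block the first minute is 1800 frames and each further minute 1798, so 0 further minute boundaries passed. Total skipped labels = 18 × 0 + 2 × 0 = 0.
Non-drop label index = 1614 + 0 = 1614; at 30 labels/s that is 00:00:53:24, i.e. DF 00:00:53;24.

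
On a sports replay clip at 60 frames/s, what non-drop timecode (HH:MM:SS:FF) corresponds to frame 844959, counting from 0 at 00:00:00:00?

844959 ÷ 60 = 14082 full seconds, remainder 39 frames.
14082 s = 3 h 54 min 42 s.
Timecode: 03:54:42:39.

03:54:42:39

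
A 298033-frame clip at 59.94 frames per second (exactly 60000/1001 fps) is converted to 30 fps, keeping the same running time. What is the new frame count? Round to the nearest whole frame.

149166 frames

Frames at target rate = 298033 × (30) / (60000/1001) = 298331033/2000 ≈ 149165.516.
Nearest whole frame: 149166.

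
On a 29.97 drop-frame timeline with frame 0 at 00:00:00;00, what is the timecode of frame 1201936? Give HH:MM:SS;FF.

Each 10-minute DF block holds 10 × 60 × 30 − 9 × 2 = 17982 frames. 1201936 ÷ 17982 → 66 full blocks, remainder 15124.
Within the partial block the first minute is 1800 frames and each further minute 1798, so 8 further minute boundaries passed. Total skipped labels = 18 × 66 + 2 × 8 = 1204.
Non-drop label index = 1201936 + 1204 = 1203140; at 30 labels/s that is 11:08:24:20, i.e. DF 11:08:24;20.

11:08:24;20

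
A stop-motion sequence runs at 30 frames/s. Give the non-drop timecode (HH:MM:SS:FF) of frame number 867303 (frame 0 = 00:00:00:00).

08:01:50:03

867303 ÷ 30 = 28910 full seconds, remainder 3 frames.
28910 s = 8 h 1 min 50 s.
Timecode: 08:01:50:03.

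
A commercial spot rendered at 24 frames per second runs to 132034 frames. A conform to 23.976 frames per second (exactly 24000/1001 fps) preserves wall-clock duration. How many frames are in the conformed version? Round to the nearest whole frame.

131902 frames

Frames at target rate = 132034 × (24000/1001) / (24) = 18862000/143 ≈ 131902.098.
Nearest whole frame: 131902.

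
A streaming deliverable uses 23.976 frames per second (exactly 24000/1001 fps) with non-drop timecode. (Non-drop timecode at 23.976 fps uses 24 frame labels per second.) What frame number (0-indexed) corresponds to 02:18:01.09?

198753

Total seconds to the label: (2 × 3600 + 18 × 60 + 1) = 8281.
Frame index = 8281 × 24 + 9 = 198753.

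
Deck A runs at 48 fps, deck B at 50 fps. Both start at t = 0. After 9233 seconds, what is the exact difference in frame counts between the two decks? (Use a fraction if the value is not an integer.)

A emits 48 × 9233 = 443184 frames; B emits 50 × 9233 = 461650.
Difference = 18466 frames; B is ahead of A.

18466 frames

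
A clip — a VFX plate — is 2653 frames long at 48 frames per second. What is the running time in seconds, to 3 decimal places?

55.271 seconds

Running time = 2653 × 1/48 = 2653/48 s ≈ 55.271 s.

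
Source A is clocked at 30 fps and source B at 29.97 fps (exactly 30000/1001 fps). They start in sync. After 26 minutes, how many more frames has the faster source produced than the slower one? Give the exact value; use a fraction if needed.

26 min = 1560 s.
A emits 30 × 1560 = 46800 frames; B emits 30000/1001 × 1560 = 3600000/77.
Difference = 3600/77 frames (≈ 46.7532); B is behind A.

3600/77 frames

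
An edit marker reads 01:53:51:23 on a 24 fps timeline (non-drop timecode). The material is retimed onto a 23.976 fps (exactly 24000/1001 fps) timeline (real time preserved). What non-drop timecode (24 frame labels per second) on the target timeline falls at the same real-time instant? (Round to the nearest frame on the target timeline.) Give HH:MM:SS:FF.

Source frame index: (1×3600 + 53×60 + 51) × 24 + 23 = 163967.
Real time: 163967 / (24) = 163967/24 s.
Target frame: (163967/24) × (24000/1001) = 163967000/1001 ≈ 163803.197 → 163803.
At 24 labels/s: frame 163803 → 01:53:45:03.

01:53:45:03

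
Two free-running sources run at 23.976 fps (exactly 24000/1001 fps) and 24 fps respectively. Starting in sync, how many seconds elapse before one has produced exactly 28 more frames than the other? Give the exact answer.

7007/6 seconds

The gap grows by |24 − 24000/1001| = 24/1001 frames per second.
Time for a 28-frame gap: 28 ÷ (24/1001) = 7007/6 s.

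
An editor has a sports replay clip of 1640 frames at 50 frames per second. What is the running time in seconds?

32.8 seconds

Running time = 1640 / (50) = 32.8 s.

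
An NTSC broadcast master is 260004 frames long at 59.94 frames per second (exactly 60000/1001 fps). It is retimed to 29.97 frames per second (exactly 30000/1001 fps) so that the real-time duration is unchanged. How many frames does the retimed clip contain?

Target frames = source frames × (target rate / source rate) = 260004 × (30000/1001)/(60000/1001) = 260004 × 1/2 = 130002.

130002 frames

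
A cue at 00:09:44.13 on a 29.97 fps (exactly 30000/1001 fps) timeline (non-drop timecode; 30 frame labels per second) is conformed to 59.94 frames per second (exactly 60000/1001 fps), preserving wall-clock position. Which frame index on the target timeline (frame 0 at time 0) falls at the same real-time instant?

frame 35066

Source frame index: (0×3600 + 9×60 + 44) × 30 + 13 = 17533.
Real time: 17533 / (30000/1001) = 17550533/30000 s.
Target frame: (17550533/30000) × (60000/1001) = 35066.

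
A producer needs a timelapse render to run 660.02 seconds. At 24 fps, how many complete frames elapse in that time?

Frames = 660.02 × 24 = 396012/25 ≈ 15840.4800.
Complete frames: 15840.

15840 frames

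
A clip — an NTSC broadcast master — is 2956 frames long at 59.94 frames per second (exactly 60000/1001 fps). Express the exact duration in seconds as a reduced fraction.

Running time = 2956 ÷ (60000/1001) = 2956 × 1001/60000 = 739739/15000 s.

739739/15000 seconds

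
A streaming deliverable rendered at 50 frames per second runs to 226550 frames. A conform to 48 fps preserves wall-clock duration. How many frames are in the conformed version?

Target frames = source frames × (target rate / source rate) = 226550 × (48)/(50) = 226550 × 24/25 = 217488.

217488 frames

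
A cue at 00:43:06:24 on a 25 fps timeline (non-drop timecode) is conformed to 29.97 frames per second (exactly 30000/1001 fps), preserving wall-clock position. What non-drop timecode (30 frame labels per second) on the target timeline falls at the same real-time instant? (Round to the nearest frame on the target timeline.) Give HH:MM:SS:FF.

00:43:04:11

Source frame index: (0×3600 + 43×60 + 6) × 25 + 24 = 64674.
Real time: 64674 / (25) = 64674/25 s.
Target frame: (64674/25) × (30000/1001) = 77608800/1001 ≈ 77531.269 → 77531.
At 30 labels/s: frame 77531 → 00:43:04:11.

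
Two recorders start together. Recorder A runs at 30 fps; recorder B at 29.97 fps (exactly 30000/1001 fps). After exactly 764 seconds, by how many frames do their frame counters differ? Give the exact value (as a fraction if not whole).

A emits 30 × 764 = 22920 frames; B emits 30000/1001 × 764 = 22920000/1001.
Difference = 22920/1001 frames (≈ 22.8971); B is behind A.

22920/1001 frames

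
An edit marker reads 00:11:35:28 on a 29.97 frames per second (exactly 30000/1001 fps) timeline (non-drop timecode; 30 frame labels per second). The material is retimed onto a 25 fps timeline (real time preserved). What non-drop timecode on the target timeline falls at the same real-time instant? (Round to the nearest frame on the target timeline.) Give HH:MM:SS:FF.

Source frame index: (0×3600 + 11×60 + 35) × 30 + 28 = 20878.
Real time: 20878 / (30000/1001) = 10449439/15000 s.
Target frame: (10449439/15000) × (25) = 10449439/600 ≈ 17415.732 → 17416.
At 25 labels/s: frame 17416 → 00:11:36:16.

00:11:36:16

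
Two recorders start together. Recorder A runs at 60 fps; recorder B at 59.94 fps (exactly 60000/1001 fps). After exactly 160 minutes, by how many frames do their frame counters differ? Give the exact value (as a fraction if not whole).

160 min = 9600 s.
A emits 60 × 9600 = 576000 frames; B emits 60000/1001 × 9600 = 576000000/1001.
Difference = 576000/1001 frames (≈ 575.4246); B is behind A.

576000/1001 frames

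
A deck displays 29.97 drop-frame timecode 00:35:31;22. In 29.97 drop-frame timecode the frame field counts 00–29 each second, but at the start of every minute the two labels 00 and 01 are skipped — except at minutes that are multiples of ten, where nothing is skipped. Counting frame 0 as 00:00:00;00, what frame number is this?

63888

Complete 10-minute blocks: 3, each 17982 frames → 53946.
Remaining 5 whole minutes in the current block: 1800 + 4 × 1798 = 8992 frames.
Within the current minute: 31 × 30 + 22 − 2 = 950 (labels ;00/;01 skipped at this minute). Total = 53946 + 8992 + 950 = 63888.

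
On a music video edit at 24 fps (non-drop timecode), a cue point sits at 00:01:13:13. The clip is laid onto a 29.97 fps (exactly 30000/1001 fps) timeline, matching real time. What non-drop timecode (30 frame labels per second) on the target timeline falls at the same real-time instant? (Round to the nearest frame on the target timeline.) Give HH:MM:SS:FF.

Source frame index: (0×3600 + 1×60 + 13) × 24 + 13 = 1765.
Real time: 1765 / (24) = 1765/24 s.
Target frame: (1765/24) × (30000/1001) = 2206250/1001 ≈ 2204.046 → 2204.
At 30 labels/s: frame 2204 → 00:01:13:14.

00:01:13:14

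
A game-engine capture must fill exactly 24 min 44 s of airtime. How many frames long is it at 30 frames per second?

44520 frames

24 min 44 s = 1484 s.
Frames = 1484 × 30 = 44520.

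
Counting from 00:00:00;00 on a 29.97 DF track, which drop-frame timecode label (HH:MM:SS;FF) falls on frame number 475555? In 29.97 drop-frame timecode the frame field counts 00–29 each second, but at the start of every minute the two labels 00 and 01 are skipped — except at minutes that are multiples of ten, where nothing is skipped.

Ten DF minutes hold 17982 frames, so frame 475555 lies in block 26 (frames 467532–485513) with 8023 frames into that block.
The block's first minute is 1800 frames and the rest 1798 each; 8023 frames reaches minute 4, so 26 × 18 + 4 × 2 = 476 labels have been skipped so far.
Adding those back, label number 475555 + 476 = 476031 at 30 labels/s is 15867 s + 21 f = 4 h 24 min 27 s frame 21, i.e. 04:24:27;21.

04:24:27;21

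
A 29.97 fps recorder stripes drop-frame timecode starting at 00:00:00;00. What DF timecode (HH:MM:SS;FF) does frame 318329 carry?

02:57:01;19

Each 10-minute DF block holds 10 × 60 × 30 − 9 × 2 = 17982 frames. 318329 ÷ 17982 → 17 full blocks, remainder 12635.
Within the partial block the first minute is 1800 frames and each further minute 1798, so 7 further minute boundaries passed. Total skipped labels = 18 × 17 + 2 × 7 = 320.
Non-drop label index = 318329 + 320 = 318649; at 30 labels/s that is 02:57:01:19, i.e. DF 02:57:01;19.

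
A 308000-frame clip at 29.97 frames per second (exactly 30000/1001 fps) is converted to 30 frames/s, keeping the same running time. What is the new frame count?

308308 frames

Target frames = source frames × (target rate / source rate) = 308000 × (30)/(30000/1001) = 308000 × 1001/1000 = 308308.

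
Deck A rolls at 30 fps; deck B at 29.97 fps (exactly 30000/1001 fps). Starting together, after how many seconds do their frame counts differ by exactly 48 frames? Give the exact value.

1601.6 seconds

The gap grows by |30000/1001 − 30| = 30/1001 frames per second.
Time for a 48-frame gap: 48 ÷ (30/1001) = 1601.6 s.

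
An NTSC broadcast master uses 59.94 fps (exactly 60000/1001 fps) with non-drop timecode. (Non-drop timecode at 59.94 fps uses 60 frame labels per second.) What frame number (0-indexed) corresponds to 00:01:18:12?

Total seconds to the label: (0 × 3600 + 1 × 60 + 18) = 78.
Frame index = 78 × 60 + 12 = 4692.

frame 4692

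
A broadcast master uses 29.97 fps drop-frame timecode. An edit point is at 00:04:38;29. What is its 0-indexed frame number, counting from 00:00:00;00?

As if non-drop at 30 labels/s: (0 × 3600 + 4 × 60 + 38) × 30 + 29 = 8369.
Minute boundaries passed: 4; those not divisible by 10: 4 − 0 = 4; dropped labels = 2 × 4 = 8.
Actual frame index = 8369 − 8 = 8361.

8361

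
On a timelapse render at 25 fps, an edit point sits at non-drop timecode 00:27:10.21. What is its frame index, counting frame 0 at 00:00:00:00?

40771

Total seconds to the label: (0 × 3600 + 27 × 60 + 10) = 1630.
Frame index = 1630 × 25 + 21 = 40771.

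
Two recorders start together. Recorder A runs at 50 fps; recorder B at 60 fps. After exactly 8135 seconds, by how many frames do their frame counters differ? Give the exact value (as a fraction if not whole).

81350 frames

A emits 50 × 8135 = 406750 frames; B emits 60 × 8135 = 488100.
Difference = 81350 frames; B is ahead of A.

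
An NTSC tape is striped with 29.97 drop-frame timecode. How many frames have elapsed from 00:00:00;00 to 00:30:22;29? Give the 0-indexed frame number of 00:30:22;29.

Complete 10-minute blocks: 3, each 17982 frames → 53946.
Remaining 0 whole minutes in the current block: 0 frames.
Within the current minute: 22 × 30 + 29 = 689. Total = 53946 + 0 + 689 = 54635.

54635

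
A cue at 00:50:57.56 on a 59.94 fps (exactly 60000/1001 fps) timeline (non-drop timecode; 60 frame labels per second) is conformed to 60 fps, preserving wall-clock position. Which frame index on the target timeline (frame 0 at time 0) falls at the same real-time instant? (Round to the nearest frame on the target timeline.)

frame 183659

Source frame index: (0×3600 + 50×60 + 57) × 60 + 56 = 183476.
Real time: 183476 / (60000/1001) = 45914869/15000 s.
Target frame: (45914869/15000) × (60) = 45914869/250 ≈ 183659.476 → 183659.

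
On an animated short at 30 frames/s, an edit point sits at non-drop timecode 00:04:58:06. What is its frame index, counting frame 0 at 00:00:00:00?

Total seconds to the label: (0 × 3600 + 4 × 60 + 58) = 298.
Frame index = 298 × 30 + 6 = 8946.

frame 8946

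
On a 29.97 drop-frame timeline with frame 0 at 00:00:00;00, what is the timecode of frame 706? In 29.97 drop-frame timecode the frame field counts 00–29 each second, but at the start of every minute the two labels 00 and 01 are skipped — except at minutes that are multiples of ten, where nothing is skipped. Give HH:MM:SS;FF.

00:00:23;16

Each 10-minute DF block holds 10 × 60 × 30 − 9 × 2 = 17982 frames. 706 ÷ 17982 → 0 full blocks, remainder 706.
Within the partial block the first minute is 1800 frames and each further minute 1798, so 0 further minute boundaries passed. Total skipped labels = 18 × 0 + 2 × 0 = 0.
Non-drop label index = 706 + 0 = 706; at 30 labels/s that is 00:00:23:16, i.e. DF 00:00:23;16.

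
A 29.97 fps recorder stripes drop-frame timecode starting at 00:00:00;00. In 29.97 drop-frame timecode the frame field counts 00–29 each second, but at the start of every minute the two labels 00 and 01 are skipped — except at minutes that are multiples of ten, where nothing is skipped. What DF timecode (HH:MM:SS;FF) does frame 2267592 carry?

21:01:02;02

Each 10-minute DF block holds 10 × 60 × 30 − 9 × 2 = 17982 frames. 2267592 ÷ 17982 → 126 full blocks, remainder 1860.
Within the partial block the first minute is 1800 frames and each further minute 1798, so 1 further minute boundary passed. Total skipped labels = 18 × 126 + 2 × 1 = 2270.
Non-drop label index = 2267592 + 2270 = 2269862; at 30 labels/s that is 21:01:02:02, i.e. DF 21:01:02;02.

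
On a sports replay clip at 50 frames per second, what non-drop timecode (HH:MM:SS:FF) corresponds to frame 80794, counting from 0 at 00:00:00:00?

80794 ÷ 50 = 1615 full seconds, remainder 44 frames.
1615 s = 0 h 26 min 55 s.
Timecode: 00:26:55:44.

00:26:55:44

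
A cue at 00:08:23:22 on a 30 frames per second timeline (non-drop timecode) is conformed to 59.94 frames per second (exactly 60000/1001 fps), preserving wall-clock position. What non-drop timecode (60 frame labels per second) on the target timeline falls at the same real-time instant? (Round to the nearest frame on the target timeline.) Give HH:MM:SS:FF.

00:08:23:14

Source frame index: (0×3600 + 8×60 + 23) × 30 + 22 = 15112.
Real time: 15112 / (30) = 7556/15 s.
Target frame: (7556/15) × (60000/1001) = 30224000/1001 ≈ 30193.806 → 30194.
At 60 labels/s: frame 30194 → 00:08:23:14.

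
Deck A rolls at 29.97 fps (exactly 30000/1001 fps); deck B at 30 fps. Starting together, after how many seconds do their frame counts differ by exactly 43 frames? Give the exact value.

The gap grows by |30 − 30000/1001| = 30/1001 frames per second.
Time for a 43-frame gap: 43 ÷ (30/1001) = 43043/30 s.

43043/30 seconds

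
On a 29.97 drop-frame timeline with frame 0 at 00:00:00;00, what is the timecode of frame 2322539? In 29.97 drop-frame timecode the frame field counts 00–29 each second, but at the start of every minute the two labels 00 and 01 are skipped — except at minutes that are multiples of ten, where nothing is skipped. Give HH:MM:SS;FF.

21:31:35;13

Each 10-minute DF block holds 10 × 60 × 30 − 9 × 2 = 17982 frames. 2322539 ÷ 17982 → 129 full blocks, remainder 2861.
Within the partial block the first minute is 1800 frames and each further minute 1798, so 1 further minute boundary passed. Total skipped labels = 18 × 129 + 2 × 1 = 2324.
Non-drop label index = 2322539 + 2324 = 2324863; at 30 labels/s that is 21:31:35:13, i.e. DF 21:31:35;13.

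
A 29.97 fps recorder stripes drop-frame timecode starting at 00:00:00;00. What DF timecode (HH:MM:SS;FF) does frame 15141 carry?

Ten DF minutes hold 17982 frames, so frame 15141 lies in block 0 (frames 0–17981) with 15141 frames into that block.
The block's first minute is 1800 frames and the rest 1798 each; 15141 frames reaches minute 8, so 0 × 18 + 8 × 2 = 16 labels have been skipped so far.
Adding those back, label number 15141 + 16 = 15157 at 30 labels/s is 505 s + 7 f = 0 h 8 min 25 s frame 7, i.e. 00:08:25;07.

00:08:25;07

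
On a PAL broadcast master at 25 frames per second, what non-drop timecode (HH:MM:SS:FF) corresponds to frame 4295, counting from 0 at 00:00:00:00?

4295 ÷ 25 = 171 full seconds, remainder 20 frames.
171 s = 0 h 2 min 51 s.
Timecode: 00:02:51:20.

00:02:51:20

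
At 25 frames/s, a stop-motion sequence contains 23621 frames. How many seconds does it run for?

944.84 seconds

Running time = 23621 / (25) = 944.84 s.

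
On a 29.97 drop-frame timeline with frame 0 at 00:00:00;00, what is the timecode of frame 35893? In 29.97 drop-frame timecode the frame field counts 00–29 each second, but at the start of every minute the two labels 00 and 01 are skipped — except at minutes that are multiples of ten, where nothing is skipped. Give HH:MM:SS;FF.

00:19:57;19

Ten DF minutes hold 17982 frames, so frame 35893 lies in block 1 (frames 17982–35963) with 17911 frames into that block.
The block's first minute is 1800 frames and the rest 1798 each; 17911 frames reaches minute 9, so 1 × 18 + 9 × 2 = 36 labels have been skipped so far.
Adding those back, label number 35893 + 36 = 35929 at 30 labels/s is 1197 s + 19 f = 0 h 19 min 57 s frame 19, i.e. 00:19:57;19.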